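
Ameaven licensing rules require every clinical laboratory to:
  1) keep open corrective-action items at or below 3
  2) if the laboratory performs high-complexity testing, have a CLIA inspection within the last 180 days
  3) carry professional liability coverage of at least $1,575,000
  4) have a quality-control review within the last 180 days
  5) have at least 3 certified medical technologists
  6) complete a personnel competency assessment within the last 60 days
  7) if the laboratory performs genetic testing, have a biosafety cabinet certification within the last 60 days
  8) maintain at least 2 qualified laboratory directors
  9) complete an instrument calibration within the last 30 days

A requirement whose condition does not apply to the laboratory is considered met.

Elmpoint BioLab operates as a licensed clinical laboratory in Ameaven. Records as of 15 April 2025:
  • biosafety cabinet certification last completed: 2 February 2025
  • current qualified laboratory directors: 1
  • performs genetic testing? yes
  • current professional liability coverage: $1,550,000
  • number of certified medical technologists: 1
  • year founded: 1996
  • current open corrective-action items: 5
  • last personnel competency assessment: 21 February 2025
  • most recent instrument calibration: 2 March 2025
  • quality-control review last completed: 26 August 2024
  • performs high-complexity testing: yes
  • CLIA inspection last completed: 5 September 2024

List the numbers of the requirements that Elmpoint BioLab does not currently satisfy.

1. open corrective-action items 5 > 3 → not met
2. condition 'performs high-complexity testing' holds; CLIA inspection 222 days ago vs limit 180 → not met
3. professional liability coverage $1,550,000 < $1,575,000 → not met
4. quality-control review 232 days ago vs limit 180 → not met
5. certified medical technologists 1 < 3 → not met
6. personnel competency assessment 53 days ago vs limit 60 → met
7. condition 'performs genetic testing' holds; biosafety cabinet certification 72 days ago vs limit 60 → not met
8. qualified laboratory directors 1 < 2 → not met
9. instrument calibration 44 days ago vs limit 30 → not met
Not met: 1, 2, 3, 4, 5, 7, 8, 9

1, 2, 3, 4, 5, 7, 8, 9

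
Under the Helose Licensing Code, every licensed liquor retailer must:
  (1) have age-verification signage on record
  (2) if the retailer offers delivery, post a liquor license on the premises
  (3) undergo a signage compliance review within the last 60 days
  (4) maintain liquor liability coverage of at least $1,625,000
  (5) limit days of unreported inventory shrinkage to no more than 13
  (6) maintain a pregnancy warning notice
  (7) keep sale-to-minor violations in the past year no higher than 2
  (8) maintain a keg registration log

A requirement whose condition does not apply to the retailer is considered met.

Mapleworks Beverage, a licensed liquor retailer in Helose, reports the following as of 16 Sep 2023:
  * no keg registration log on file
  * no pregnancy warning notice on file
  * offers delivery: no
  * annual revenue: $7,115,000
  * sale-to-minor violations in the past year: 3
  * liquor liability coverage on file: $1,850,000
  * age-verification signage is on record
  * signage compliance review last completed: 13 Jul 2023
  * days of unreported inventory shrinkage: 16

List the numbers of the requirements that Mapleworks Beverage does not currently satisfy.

1. age-verification signage present → met
2. condition 'offers delivery' does not hold → requirement n/a → met
3. signage compliance review 65 days ago vs limit 60 → not met
4. liquor liability coverage $1,850,000 ≥ $1,625,000 → met
5. days of unreported inventory shrinkage 16 > 13 → not met
6. pregnancy warning notice absent → not met
7. sale-to-minor violations in the past year 3 > 2 → not met
8. keg registration log absent → not met
Not met: 3, 5, 6, 7, 8

3, 5, 6, 7, 8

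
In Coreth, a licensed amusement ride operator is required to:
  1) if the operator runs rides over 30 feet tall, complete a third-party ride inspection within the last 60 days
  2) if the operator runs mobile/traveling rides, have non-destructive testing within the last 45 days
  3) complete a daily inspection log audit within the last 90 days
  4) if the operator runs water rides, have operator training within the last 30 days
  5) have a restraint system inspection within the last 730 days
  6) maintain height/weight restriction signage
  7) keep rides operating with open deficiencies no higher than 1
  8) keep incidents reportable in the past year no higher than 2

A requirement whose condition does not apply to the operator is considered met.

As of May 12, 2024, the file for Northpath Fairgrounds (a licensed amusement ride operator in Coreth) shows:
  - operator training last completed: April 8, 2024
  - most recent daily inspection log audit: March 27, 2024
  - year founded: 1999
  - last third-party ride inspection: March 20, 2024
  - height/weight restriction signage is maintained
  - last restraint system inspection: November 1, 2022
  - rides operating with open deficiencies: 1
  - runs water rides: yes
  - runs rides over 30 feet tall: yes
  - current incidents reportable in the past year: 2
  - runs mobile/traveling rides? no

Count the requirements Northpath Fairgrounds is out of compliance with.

1. condition 'runs rides over 30 feet tall' holds; third-party ride inspection 53 days ago vs limit 60 → met
2. condition 'runs mobile/traveling rides' does not hold → requirement n/a → met
3. daily inspection log audit 46 days ago vs limit 90 → met
4. condition 'runs water rides' holds; operator training 34 days ago vs limit 30 → not met
5. restraint system inspection 558 days ago vs limit 730 → met
6. height/weight restriction signage present → met
7. rides operating with open deficiencies 1 ≤ 1 → met
8. incidents reportable in the past year 2 ≤ 2 → met
Not met: 1 of 8

1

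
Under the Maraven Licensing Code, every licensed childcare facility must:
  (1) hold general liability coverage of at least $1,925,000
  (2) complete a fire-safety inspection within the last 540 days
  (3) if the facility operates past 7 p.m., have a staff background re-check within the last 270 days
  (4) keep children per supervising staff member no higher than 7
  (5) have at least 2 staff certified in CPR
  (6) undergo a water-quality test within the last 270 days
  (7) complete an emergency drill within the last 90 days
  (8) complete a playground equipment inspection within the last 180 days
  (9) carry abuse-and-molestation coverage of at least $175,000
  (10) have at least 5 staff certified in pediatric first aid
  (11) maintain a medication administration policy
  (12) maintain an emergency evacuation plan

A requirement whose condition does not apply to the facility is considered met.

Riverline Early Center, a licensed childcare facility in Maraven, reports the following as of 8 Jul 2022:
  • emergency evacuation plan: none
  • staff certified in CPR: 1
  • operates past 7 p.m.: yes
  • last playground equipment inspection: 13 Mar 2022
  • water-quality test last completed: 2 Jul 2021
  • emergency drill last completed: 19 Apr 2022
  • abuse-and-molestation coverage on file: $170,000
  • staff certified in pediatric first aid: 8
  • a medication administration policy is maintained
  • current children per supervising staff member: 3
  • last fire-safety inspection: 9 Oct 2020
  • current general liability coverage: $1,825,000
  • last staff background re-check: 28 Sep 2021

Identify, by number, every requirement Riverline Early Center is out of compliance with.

1. general liability coverage $1,825,000 < $1,925,000 → not met
2. fire-safety inspection 637 days ago vs limit 540 → not met
3. condition 'operates past 7 p.m.' holds; staff background re-check 283 days ago vs limit 270 → not met
4. children per supervising staff member 3 ≤ 7 → met
5. staff certified in CPR 1 < 2 → not met
6. water-quality test 371 days ago vs limit 270 → not met
7. emergency drill 80 days ago vs limit 90 → met
8. playground equipment inspection 117 days ago vs limit 180 → met
9. abuse-and-molestation coverage $170,000 < $175,000 → not met
10. staff certified in pediatric first aid 8 ≥ 5 → met
11. medication administration policy present → met
12. emergency evacuation plan absent → not met
Not met: 1, 2, 3, 5, 6, 9, 12

1, 2, 3, 5, 6, 9, 12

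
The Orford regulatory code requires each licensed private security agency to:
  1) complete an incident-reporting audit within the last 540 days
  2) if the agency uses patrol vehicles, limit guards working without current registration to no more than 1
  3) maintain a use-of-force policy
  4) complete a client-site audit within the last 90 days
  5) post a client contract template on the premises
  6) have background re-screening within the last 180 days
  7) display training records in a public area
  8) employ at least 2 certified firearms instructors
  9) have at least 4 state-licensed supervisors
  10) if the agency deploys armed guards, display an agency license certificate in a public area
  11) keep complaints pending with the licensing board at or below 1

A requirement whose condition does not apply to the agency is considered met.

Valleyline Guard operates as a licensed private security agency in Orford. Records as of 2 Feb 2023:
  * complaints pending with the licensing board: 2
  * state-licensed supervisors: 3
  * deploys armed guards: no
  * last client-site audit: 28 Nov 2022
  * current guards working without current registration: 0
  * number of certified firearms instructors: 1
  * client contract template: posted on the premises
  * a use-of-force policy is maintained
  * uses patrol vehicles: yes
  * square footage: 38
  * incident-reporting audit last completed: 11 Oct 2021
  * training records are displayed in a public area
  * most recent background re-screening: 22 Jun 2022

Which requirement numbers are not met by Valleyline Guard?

6, 8, 9, 11

1. incident-reporting audit 479 days ago vs limit 540 → met
2. condition 'uses patrol vehicles' holds; guards working without current registration 0 ≤ 1 → met
3. use-of-force policy present → met
4. client-site audit 66 days ago vs limit 90 → met
5. client contract template present → met
6. background re-screening 225 days ago vs limit 180 → not met
7. training records present → met
8. certified firearms instructors 1 < 2 → not met
9. state-licensed supervisors 3 < 4 → not met
10. condition 'deploys armed guards' does not hold → requirement n/a → met
11. complaints pending with the licensing board 2 > 1 → not met
Not met: 6, 8, 9, 11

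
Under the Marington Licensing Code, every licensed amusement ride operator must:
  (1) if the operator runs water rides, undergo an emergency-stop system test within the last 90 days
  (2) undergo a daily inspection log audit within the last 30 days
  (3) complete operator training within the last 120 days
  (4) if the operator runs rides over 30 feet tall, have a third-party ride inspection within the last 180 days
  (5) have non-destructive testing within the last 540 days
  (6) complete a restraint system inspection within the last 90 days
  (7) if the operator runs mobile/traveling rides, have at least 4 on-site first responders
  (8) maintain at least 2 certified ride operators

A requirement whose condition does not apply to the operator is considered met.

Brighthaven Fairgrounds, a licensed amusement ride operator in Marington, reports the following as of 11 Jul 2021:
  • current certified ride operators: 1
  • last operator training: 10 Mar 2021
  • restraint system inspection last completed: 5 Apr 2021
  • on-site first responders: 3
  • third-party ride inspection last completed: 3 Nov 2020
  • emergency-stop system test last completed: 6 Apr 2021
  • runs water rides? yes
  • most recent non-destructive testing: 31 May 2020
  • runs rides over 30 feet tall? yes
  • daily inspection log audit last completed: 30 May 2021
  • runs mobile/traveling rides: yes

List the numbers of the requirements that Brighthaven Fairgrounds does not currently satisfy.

1. condition 'runs water rides' holds; emergency-stop system test 96 days ago vs limit 90 → not met
2. daily inspection log audit 42 days ago vs limit 30 → not met
3. operator training 123 days ago vs limit 120 → not met
4. condition 'runs rides over 30 feet tall' holds; third-party ride inspection 250 days ago vs limit 180 → not met
5. non-destructive testing 406 days ago vs limit 540 → met
6. restraint system inspection 97 days ago vs limit 90 → not met
7. condition 'runs mobile/traveling rides' holds; on-site first responders 3 < 4 → not met
8. certified ride operators 1 < 2 → not met
Not met: 1, 2, 3, 4, 6, 7, 8

1, 2, 3, 4, 6, 7, 8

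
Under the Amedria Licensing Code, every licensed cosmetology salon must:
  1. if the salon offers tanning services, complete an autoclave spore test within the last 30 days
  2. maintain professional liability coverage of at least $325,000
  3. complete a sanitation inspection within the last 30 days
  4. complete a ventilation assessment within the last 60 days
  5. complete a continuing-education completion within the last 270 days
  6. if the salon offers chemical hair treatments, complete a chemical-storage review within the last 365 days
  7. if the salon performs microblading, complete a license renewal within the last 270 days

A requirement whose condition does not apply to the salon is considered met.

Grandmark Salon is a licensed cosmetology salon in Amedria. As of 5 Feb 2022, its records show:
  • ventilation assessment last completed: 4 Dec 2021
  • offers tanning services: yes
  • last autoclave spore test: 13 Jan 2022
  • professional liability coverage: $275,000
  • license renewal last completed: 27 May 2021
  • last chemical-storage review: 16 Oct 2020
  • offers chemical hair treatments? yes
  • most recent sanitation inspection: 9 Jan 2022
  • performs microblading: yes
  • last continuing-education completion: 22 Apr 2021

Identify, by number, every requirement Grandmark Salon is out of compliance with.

1. condition 'offers tanning services' holds; autoclave spore test 23 days ago vs limit 30 → met
2. professional liability coverage $275,000 < $325,000 → not met
3. sanitation inspection 27 days ago vs limit 30 → met
4. ventilation assessment 63 days ago vs limit 60 → not met
5. continuing-education completion 289 days ago vs limit 270 → not met
6. condition 'offers chemical hair treatments' holds; chemical-storage review 477 days ago vs limit 365 → not met
7. condition 'performs microblading' holds; license renewal 254 days ago vs limit 270 → met
Not met: 2, 4, 5, 6

2, 4, 5, 6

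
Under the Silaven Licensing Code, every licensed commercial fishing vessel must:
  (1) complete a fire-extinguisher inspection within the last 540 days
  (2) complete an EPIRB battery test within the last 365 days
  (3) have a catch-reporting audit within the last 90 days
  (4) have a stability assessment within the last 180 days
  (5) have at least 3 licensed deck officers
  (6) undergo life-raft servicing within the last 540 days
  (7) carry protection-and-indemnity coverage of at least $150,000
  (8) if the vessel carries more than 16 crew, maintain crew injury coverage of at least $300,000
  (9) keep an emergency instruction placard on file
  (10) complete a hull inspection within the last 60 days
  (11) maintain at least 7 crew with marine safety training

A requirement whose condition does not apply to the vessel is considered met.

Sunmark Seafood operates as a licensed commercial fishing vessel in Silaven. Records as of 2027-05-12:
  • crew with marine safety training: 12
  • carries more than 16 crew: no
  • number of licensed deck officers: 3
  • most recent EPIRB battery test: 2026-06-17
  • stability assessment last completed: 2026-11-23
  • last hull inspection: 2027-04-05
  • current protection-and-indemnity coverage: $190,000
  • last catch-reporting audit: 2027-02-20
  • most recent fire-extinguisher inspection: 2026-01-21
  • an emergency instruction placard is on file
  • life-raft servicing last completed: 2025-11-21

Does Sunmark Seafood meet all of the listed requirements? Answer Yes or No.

1. fire-extinguisher inspection 476 days ago vs limit 540 → met
2. EPIRB battery test 329 days ago vs limit 365 → met
3. catch-reporting audit 81 days ago vs limit 90 → met
4. stability assessment 170 days ago vs limit 180 → met
5. licensed deck officers 3 ≥ 3 → met
6. life-raft servicing 537 days ago vs limit 540 → met
7. protection-and-indemnity coverage $190,000 ≥ $150,000 → met
8. condition 'carries more than 16 crew' does not hold → requirement n/a → met
9. emergency instruction placard present → met
10. hull inspection 37 days ago vs limit 60 → met
11. crew with marine safety training 12 ≥ 7 → met
All met.

Yes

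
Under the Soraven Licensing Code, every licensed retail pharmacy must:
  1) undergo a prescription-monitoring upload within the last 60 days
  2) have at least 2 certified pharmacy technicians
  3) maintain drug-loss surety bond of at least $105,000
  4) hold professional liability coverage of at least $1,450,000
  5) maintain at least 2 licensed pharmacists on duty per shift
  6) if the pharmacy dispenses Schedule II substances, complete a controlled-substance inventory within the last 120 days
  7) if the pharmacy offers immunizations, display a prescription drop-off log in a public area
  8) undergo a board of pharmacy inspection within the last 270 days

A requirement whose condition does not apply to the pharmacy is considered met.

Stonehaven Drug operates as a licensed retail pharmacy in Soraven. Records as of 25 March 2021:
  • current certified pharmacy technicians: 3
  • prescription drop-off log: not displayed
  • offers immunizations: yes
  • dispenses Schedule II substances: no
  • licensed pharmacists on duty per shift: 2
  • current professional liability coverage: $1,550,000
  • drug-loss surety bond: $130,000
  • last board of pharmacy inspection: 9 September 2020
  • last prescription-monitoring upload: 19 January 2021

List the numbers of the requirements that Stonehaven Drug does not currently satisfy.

1, 7

1. prescription-monitoring upload 65 days ago vs limit 60 → not met
2. certified pharmacy technicians 3 ≥ 2 → met
3. drug-loss surety bond $130,000 ≥ $105,000 → met
4. professional liability coverage $1,550,000 ≥ $1,450,000 → met
5. licensed pharmacists on duty per shift 2 ≥ 2 → met
6. condition 'dispenses Schedule II substances' does not hold → requirement n/a → met
7. condition 'offers immunizations' holds; prescription drop-off log absent → not met
8. board of pharmacy inspection 197 days ago vs limit 270 → met
Not met: 1, 7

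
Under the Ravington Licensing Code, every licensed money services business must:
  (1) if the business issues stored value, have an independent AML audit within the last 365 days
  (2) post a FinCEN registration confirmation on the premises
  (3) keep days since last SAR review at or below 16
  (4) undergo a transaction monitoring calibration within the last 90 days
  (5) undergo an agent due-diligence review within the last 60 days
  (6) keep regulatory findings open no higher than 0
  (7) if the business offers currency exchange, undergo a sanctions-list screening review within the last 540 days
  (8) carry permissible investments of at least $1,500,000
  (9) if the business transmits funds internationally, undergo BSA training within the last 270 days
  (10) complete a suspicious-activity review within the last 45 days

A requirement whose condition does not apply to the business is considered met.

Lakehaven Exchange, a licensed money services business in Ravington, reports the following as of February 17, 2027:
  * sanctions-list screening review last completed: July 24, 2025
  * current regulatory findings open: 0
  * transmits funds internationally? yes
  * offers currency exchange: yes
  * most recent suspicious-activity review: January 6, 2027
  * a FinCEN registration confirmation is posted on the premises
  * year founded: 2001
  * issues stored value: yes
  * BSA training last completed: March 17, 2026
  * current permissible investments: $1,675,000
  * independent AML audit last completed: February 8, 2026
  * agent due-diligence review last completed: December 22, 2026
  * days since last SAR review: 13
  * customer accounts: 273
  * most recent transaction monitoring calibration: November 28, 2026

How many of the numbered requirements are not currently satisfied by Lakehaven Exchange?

3

1. condition 'issues stored value' holds; independent AML audit 374 days ago vs limit 365 → not met
2. FinCEN registration confirmation present → met
3. days since last SAR review 13 ≤ 16 → met
4. transaction monitoring calibration 81 days ago vs limit 90 → met
5. agent due-diligence review 57 days ago vs limit 60 → met
6. regulatory findings open 0 ≤ 0 → met
7. condition 'offers currency exchange' holds; sanctions-list screening review 573 days ago vs limit 540 → not met
8. permissible investments $1,675,000 ≥ $1,500,000 → met
9. condition 'transmits funds internationally' holds; BSA training 337 days ago vs limit 270 → not met
10. suspicious-activity review 42 days ago vs limit 45 → met
Not met: 3 of 10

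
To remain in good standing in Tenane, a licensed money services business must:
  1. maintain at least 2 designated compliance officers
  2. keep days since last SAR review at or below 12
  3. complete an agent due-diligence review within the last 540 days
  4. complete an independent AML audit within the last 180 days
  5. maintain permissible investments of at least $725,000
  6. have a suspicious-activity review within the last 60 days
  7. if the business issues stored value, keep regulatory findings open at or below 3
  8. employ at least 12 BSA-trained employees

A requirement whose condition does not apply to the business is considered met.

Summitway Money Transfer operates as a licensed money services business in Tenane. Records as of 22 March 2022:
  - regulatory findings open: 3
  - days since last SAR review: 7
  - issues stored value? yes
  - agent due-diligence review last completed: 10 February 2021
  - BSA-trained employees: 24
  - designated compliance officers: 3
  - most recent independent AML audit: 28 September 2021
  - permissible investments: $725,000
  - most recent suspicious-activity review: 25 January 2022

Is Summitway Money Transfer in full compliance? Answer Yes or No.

1. designated compliance officers 3 ≥ 2 → met
2. days since last SAR review 7 ≤ 12 → met
3. agent due-diligence review 405 days ago vs limit 540 → met
4. independent AML audit 175 days ago vs limit 180 → met
5. permissible investments $725,000 ≥ $725,000 → met
6. suspicious-activity review 56 days ago vs limit 60 → met
7. condition 'issues stored value' holds; regulatory findings open 3 ≤ 3 → met
8. BSA-trained employees 24 ≥ 12 → met
All met.

Yes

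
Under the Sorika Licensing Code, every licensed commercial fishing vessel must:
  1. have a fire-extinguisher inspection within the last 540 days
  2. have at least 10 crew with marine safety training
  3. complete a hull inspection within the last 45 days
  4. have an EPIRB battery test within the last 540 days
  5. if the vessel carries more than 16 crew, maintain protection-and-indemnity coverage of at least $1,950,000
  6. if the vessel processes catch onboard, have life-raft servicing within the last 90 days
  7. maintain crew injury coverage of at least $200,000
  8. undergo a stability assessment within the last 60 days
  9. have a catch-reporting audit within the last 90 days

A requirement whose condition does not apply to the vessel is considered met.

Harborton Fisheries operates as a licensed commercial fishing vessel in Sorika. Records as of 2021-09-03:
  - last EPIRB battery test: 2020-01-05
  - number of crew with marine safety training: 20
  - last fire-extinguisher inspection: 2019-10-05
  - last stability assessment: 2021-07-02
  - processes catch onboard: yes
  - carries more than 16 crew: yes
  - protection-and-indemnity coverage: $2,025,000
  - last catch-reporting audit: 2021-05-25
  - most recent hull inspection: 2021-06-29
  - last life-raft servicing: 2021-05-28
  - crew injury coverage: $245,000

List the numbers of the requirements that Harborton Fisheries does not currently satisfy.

1, 3, 4, 6, 8, 9

1. fire-extinguisher inspection 699 days ago vs limit 540 → not met
2. crew with marine safety training 20 ≥ 10 → met
3. hull inspection 66 days ago vs limit 45 → not met
4. EPIRB battery test 607 days ago vs limit 540 → not met
5. condition 'carries more than 16 crew' holds; protection-and-indemnity coverage $2,025,000 ≥ $1,950,000 → met
6. condition 'processes catch onboard' holds; life-raft servicing 98 days ago vs limit 90 → not met
7. crew injury coverage $245,000 ≥ $200,000 → met
8. stability assessment 63 days ago vs limit 60 → not met
9. catch-reporting audit 101 days ago vs limit 90 → not met
Not met: 1, 3, 4, 6, 8, 9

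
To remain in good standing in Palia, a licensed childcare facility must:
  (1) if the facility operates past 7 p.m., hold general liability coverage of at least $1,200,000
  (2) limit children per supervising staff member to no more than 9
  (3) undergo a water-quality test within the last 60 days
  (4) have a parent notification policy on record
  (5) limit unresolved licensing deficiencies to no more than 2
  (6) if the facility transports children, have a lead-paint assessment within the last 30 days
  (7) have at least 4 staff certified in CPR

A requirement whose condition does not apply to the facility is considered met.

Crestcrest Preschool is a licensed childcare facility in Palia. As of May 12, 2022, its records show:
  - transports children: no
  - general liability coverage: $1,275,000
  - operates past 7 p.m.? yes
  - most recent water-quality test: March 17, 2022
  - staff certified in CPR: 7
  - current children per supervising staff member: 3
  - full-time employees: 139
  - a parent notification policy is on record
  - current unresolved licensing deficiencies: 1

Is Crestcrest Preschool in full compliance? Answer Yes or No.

Yes

1. condition 'operates past 7 p.m.' holds; general liability coverage $1,275,000 ≥ $1,200,000 → met
2. children per supervising staff member 3 ≤ 9 → met
3. water-quality test 56 days ago vs limit 60 → met
4. parent notification policy present → met
5. unresolved licensing deficiencies 1 ≤ 2 → met
6. condition 'transports children' does not hold → requirement n/a → met
7. staff certified in CPR 7 ≥ 4 → met
All met.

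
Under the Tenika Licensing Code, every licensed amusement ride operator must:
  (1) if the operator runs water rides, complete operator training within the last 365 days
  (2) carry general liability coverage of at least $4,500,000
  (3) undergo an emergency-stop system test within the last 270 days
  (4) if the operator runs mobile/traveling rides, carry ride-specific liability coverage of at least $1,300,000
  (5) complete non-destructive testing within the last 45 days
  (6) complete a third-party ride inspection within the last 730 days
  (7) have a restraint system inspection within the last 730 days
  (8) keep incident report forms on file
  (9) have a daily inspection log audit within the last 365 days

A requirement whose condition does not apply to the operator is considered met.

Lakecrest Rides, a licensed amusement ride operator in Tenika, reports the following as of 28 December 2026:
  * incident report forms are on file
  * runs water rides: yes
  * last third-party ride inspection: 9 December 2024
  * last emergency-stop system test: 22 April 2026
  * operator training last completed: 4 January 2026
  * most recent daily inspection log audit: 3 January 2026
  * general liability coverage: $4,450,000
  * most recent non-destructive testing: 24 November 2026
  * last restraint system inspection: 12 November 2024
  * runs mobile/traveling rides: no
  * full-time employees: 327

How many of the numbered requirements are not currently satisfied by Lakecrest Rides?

1. condition 'runs water rides' holds; operator training 358 days ago vs limit 365 → met
2. general liability coverage $4,450,000 < $4,500,000 → not met
3. emergency-stop system test 250 days ago vs limit 270 → met
4. condition 'runs mobile/traveling rides' does not hold → requirement n/a → met
5. non-destructive testing 34 days ago vs limit 45 → met
6. third-party ride inspection 749 days ago vs limit 730 → not met
7. restraint system inspection 776 days ago vs limit 730 → not met
8. incident report forms present → met
9. daily inspection log audit 359 days ago vs limit 365 → met
Not met: 3 of 9

3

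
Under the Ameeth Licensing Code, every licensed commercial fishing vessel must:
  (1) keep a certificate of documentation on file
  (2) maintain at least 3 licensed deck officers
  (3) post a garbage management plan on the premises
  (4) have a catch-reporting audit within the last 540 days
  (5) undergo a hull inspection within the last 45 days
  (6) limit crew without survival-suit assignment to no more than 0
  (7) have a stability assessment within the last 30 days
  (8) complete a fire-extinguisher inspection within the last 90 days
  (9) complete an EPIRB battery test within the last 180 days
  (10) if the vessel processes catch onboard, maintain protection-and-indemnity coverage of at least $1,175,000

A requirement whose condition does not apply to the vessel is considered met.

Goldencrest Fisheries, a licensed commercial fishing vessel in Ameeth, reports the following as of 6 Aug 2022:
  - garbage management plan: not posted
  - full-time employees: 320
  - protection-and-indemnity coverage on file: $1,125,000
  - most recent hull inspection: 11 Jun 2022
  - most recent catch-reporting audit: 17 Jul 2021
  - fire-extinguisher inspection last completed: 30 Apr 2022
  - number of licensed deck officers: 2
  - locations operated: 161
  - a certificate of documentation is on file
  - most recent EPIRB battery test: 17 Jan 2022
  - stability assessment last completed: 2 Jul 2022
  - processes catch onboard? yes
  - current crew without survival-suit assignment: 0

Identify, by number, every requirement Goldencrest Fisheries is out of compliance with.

1. certificate of documentation present → met
2. licensed deck officers 2 < 3 → not met
3. garbage management plan absent → not met
4. catch-reporting audit 385 days ago vs limit 540 → met
5. hull inspection 56 days ago vs limit 45 → not met
6. crew without survival-suit assignment 0 ≤ 0 → met
7. stability assessment 35 days ago vs limit 30 → not met
8. fire-extinguisher inspection 98 days ago vs limit 90 → not met
9. EPIRB battery test 201 days ago vs limit 180 → not met
10. condition 'processes catch onboard' holds; protection-and-indemnity coverage $1,125,000 < $1,175,000 → not met
Not met: 2, 3, 5, 7, 8, 9, 10

2, 3, 5, 7, 8, 9, 10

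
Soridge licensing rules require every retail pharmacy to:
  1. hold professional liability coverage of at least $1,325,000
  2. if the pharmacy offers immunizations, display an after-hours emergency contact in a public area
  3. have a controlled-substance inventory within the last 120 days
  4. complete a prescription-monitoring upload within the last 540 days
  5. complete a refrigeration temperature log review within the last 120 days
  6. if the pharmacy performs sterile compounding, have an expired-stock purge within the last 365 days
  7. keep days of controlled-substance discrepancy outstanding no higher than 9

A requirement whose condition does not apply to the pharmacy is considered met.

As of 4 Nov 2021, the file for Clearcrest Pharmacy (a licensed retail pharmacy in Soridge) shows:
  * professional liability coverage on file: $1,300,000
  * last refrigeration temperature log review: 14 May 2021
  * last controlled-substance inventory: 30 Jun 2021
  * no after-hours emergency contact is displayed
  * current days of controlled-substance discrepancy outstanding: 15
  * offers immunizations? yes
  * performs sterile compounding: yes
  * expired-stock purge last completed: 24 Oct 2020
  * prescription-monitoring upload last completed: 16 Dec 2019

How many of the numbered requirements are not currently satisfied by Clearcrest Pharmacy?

1. professional liability coverage $1,300,000 < $1,325,000 → not met
2. condition 'offers immunizations' holds; after-hours emergency contact absent → not met
3. controlled-substance inventory 127 days ago vs limit 120 → not met
4. prescription-monitoring upload 689 days ago vs limit 540 → not met
5. refrigeration temperature log review 174 days ago vs limit 120 → not met
6. condition 'performs sterile compounding' holds; expired-stock purge 376 days ago vs limit 365 → not met
7. days of controlled-substance discrepancy outstanding 15 > 9 → not met
Not met: 7 of 7

7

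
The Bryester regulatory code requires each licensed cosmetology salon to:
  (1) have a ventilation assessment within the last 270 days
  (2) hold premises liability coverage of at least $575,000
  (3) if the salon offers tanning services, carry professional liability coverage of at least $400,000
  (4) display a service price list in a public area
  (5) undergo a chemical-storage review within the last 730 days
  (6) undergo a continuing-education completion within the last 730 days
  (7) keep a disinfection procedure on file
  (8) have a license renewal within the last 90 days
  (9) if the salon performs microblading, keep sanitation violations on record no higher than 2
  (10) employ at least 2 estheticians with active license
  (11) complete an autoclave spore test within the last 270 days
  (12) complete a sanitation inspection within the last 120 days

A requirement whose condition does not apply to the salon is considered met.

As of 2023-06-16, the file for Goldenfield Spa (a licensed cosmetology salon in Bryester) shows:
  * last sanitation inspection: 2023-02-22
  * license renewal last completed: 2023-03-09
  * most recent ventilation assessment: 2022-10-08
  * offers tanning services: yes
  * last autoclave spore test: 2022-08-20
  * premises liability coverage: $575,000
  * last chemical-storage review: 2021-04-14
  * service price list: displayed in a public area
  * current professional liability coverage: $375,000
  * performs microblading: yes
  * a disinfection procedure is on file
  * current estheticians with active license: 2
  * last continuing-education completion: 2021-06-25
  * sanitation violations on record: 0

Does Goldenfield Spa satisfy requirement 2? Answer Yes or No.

2. premises liability coverage $575,000 ≥ $575,000 → met

Yes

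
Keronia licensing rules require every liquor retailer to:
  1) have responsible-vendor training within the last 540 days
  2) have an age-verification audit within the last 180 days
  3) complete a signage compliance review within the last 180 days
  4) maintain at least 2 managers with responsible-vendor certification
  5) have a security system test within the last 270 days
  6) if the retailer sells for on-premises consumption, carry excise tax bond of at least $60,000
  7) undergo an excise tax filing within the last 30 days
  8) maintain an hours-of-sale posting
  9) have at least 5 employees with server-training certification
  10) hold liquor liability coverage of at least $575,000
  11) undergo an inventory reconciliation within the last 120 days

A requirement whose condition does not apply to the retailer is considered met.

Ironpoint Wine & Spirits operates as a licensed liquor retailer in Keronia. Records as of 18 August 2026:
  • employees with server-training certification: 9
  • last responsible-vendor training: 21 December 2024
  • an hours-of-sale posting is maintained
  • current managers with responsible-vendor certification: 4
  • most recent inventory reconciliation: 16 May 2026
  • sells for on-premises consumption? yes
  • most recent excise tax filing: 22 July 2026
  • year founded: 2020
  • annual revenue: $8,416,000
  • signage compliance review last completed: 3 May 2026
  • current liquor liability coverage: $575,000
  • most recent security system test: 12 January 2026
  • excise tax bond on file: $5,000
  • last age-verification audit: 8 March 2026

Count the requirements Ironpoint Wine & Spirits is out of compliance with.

1. responsible-vendor training 605 days ago vs limit 540 → not met
2. age-verification audit 163 days ago vs limit 180 → met
3. signage compliance review 107 days ago vs limit 180 → met
4. managers with responsible-vendor certification 4 ≥ 2 → met
5. security system test 218 days ago vs limit 270 → met
6. condition 'sells for on-premises consumption' holds; excise tax bond $5,000 < $60,000 → not met
7. excise tax filing 27 days ago vs limit 30 → met
8. hours-of-sale posting present → met
9. employees with server-training certification 9 ≥ 5 → met
10. liquor liability coverage $575,000 ≥ $575,000 → met
11. inventory reconciliation 94 days ago vs limit 120 → met
Not met: 2 of 11

2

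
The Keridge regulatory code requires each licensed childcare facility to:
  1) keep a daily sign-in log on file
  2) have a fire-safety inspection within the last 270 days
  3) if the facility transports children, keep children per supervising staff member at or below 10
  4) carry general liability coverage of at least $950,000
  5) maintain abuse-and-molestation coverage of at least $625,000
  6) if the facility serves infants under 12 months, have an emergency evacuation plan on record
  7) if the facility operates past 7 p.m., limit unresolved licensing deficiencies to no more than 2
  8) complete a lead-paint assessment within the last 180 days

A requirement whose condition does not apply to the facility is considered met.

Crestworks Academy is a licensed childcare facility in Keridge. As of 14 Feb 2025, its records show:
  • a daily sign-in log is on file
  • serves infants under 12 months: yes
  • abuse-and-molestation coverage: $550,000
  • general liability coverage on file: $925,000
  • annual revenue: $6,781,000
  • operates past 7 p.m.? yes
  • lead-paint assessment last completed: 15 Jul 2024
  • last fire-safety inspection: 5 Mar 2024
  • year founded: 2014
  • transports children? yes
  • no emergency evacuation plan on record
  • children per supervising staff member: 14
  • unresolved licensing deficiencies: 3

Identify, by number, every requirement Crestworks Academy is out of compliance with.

2, 3, 4, 5, 6, 7, 8

1. daily sign-in log present → met
2. fire-safety inspection 346 days ago vs limit 270 → not met
3. condition 'transports children' holds; children per supervising staff member 14 > 10 → not met
4. general liability coverage $925,000 < $950,000 → not met
5. abuse-and-molestation coverage $550,000 < $625,000 → not met
6. condition 'serves infants under 12 months' holds; emergency evacuation plan absent → not met
7. condition 'operates past 7 p.m.' holds; unresolved licensing deficiencies 3 > 2 → not met
8. lead-paint assessment 214 days ago vs limit 180 → not met
Not met: 2, 3, 4, 5, 6, 7, 8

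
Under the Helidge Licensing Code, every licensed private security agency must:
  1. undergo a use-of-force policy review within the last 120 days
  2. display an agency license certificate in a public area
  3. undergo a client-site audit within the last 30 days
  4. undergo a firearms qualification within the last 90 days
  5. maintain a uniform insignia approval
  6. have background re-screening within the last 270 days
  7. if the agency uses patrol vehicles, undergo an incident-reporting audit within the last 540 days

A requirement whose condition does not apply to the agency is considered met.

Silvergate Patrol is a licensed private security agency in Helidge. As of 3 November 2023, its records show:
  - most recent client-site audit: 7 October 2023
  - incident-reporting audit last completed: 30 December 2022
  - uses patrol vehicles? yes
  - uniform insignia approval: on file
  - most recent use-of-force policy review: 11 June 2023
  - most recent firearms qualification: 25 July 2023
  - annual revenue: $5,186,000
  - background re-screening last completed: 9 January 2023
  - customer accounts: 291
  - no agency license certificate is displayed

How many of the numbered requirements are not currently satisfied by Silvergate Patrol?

4

1. use-of-force policy review 145 days ago vs limit 120 → not met
2. agency license certificate absent → not met
3. client-site audit 27 days ago vs limit 30 → met
4. firearms qualification 101 days ago vs limit 90 → not met
5. uniform insignia approval present → met
6. background re-screening 298 days ago vs limit 270 → not met
7. condition 'uses patrol vehicles' holds; incident-reporting audit 308 days ago vs limit 540 → met
Not met: 4 of 7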